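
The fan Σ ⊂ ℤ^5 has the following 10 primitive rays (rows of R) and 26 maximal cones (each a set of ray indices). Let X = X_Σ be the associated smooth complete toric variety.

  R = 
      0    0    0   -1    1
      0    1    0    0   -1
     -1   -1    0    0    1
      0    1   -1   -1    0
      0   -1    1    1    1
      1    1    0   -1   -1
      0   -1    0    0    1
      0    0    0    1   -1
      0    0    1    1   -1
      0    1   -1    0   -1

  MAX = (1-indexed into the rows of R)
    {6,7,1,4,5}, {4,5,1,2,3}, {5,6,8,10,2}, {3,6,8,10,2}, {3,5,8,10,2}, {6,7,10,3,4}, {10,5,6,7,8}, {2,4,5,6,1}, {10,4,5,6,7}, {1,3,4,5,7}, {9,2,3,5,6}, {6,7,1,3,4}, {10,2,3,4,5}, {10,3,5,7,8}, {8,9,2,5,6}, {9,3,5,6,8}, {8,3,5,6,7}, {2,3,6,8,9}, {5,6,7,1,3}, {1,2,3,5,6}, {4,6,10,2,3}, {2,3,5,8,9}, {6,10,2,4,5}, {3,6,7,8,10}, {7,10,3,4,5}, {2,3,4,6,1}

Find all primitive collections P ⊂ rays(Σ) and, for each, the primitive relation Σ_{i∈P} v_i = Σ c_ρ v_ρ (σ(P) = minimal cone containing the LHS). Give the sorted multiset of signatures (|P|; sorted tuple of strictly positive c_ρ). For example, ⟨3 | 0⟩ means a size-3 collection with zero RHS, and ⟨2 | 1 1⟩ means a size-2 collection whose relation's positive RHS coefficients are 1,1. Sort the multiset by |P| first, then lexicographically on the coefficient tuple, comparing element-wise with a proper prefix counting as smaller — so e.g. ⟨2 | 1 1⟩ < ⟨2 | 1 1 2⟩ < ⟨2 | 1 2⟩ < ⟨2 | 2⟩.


|primitive collections| = 11. Relations:

  P = {1,8}:  v_{1} + v_{8} = 0 — sig = ⟨2 | 0⟩
  P = {2,7}:  v_{2} + v_{7} = 0 — sig = ⟨2 | 0⟩
  P = {1,10}:  v_{1} + v_{10} = v_{4} — sig = ⟨2 | 1⟩
  P = {4,8}:  v_{4} + v_{8} = v_{10} — sig = ⟨2 | 1⟩
  P = {4,9}:  v_{4} + v_{9} = v_{2} — sig = ⟨2 | 1⟩
  P = {9,10}:  v_{9} + v_{10} = v_{2} + v_{8} — sig = ⟨2 | 1 1⟩
  P = {1,9}:  v_{1} + v_{9} = v_{2} + v_{3} + v_{5} + v_{6} — sig = ⟨2 | 1 1 1 1⟩
  P = {7,9}:  v_{7} + v_{9} = v_{3} + v_{5} + v_{6} + v_{8} — sig = ⟨2 | 1 1 1 1⟩
  P = {3,5,6,10}:  v_{3} + v_{5} + v_{6} + v_{10} = 0 — sig = ⟨4 | 0⟩
  P = {3,4,5,6}:  v_{3} + v_{4} + v_{5} + v_{6} = v_{1} — sig = ⟨4 | 1⟩
  P = {2,3,5,6,8}:  v_{2} + v_{3} + v_{5} + v_{6} + v_{8} = v_{9} — sig = ⟨5 | 1⟩

Signatures (|P|; sorted positive RHS coefficients), sorted:
    |P|=2: 8 collections, coeffs (), (), (1), (1), (1), (1,1), (1,1,1,1), (1,1,1,1)
    |P|=4: 2 collections, coeffs (), (1)
    |P|=5: 1 collection, coeffs (1)


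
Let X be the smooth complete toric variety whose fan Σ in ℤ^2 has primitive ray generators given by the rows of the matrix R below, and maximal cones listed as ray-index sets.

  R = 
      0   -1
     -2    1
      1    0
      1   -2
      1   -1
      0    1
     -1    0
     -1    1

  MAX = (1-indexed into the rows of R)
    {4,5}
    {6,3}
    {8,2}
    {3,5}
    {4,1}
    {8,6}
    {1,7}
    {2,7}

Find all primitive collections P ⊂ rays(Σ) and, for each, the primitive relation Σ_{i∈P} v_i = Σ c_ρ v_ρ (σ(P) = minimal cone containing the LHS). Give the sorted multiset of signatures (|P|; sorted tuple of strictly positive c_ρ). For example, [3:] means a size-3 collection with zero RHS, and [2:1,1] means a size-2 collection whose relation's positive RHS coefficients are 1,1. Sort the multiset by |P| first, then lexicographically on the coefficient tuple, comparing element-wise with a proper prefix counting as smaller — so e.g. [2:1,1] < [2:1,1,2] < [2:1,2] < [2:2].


Δ(Σ) — 8 vertices, 20 min non-faces:

  P = {1,6}:  v_{1} + v_{6} = 0  so sig = [2:]
  P = {3,7}:  v_{3} + v_{7} = 0  so sig = [2:]
  P = {5,8}:  v_{5} + v_{8} = 0  so sig = [2:]
  P = {1,3}:  v_{1} + v_{3} = v_{5}  so sig = [2:1]
  P = {1,5}:  v_{1} + v_{5} = v_{4}  so sig = [2:1]
  P = {1,8}:  v_{1} + v_{8} = v_{7}  so sig = [2:1]
  P = {2,3}:  v_{2} + v_{3} = v_{8}  so sig = [2:1]
  P = {2,5}:  v_{2} + v_{5} = v_{7}  so sig = [2:1]
  P = {3,8}:  v_{3} + v_{8} = v_{6}  so sig = [2:1]
  P = {4,6}:  v_{4} + v_{6} = v_{5}  so sig = [2:1]
  P = {4,8}:  v_{4} + v_{8} = v_{1}  so sig = [2:1]
  P = {5,6}:  v_{5} + v_{6} = v_{3}  so sig = [2:1]
  P = {5,7}:  v_{5} + v_{7} = v_{1}  so sig = [2:1]
  P = {6,7}:  v_{6} + v_{7} = v_{8}  so sig = [2:1]
  P = {7,8}:  v_{7} + v_{8} = v_{2}  so sig = [2:1]
  P = {2,4}:  v_{2} + v_{4} = v_{1} + v_{7}  so sig = [2:1,1]
  P = {1,2}:  v_{1} + v_{2} = 2·v_{7}  so sig = [2:2]
  P = {2,6}:  v_{2} + v_{6} = 2·v_{8}  so sig = [2:2]
  P = {3,4}:  v_{3} + v_{4} = 2·v_{5}  so sig = [2:2]
  P = {4,7}:  v_{4} + v_{7} = 2·v_{1}  so sig = [2:2]

Signatures (|P|; sorted positive RHS coefficients), sorted:
    [2:]
    [2:]
    [2:]
    [2:1]
    [2:1]
    [2:1]
    [2:1]
    [2:1]
    [2:1]
    [2:1]
    [2:1]
    [2:1]
    [2:1]
    [2:1]
    [2:1]
    [2:1,1]
    [2:2]
    [2:2]
    [2:2]
    [2:2]


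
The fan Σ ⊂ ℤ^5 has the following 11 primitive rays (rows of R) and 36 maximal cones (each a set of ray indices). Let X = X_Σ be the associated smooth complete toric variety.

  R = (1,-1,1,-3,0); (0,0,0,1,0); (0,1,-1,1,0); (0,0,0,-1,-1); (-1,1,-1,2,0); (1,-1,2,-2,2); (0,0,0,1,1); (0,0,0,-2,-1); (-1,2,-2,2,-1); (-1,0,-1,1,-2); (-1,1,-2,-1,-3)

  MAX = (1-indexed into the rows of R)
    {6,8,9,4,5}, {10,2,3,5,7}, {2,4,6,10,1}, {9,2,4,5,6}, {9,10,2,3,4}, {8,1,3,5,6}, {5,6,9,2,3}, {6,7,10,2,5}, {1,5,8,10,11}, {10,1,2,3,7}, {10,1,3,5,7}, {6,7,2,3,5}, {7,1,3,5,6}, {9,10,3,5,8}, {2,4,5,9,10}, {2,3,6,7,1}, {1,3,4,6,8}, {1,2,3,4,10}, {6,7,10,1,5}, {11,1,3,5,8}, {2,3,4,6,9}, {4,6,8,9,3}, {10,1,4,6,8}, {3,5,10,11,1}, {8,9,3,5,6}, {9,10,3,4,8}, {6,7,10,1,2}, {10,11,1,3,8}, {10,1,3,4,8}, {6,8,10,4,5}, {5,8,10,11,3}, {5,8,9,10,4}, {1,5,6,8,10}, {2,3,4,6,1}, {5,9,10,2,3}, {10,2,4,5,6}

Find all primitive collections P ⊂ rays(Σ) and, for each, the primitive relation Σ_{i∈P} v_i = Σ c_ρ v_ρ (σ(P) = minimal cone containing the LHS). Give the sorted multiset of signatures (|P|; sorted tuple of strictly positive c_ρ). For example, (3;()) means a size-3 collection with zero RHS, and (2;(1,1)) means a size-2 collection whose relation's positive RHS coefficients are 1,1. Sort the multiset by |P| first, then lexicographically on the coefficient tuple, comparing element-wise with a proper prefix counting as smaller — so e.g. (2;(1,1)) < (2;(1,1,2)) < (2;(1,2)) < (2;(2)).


Δ(Σ) — 11 vertices, 16 min non-faces:

  P = {4,7}:  v_{4} + v_{7} = 0 ; sig = (2;())
  P = {2,8}:  v_{2} + v_{8} = v_{4} ; sig = (2;(1))
  P = {1,9}:  v_{1} + v_{9} = v_{3} + v_{8} ; sig = (2;(1,1))
  P = {7,8}:  v_{7} + v_{8} = v_{1} + v_{5} ; sig = (2;(1,1))
  P = {7,9}:  v_{7} + v_{9} = v_{3} + v_{5} ; sig = (2;(1,1))
  P = {2,11}:  v_{2} + v_{11} = v_{3} + v_{8} + v_{10} ; sig = (2;(1,1,1))
  P = {6,11}:  v_{6} + v_{11} = v_{1} + v_{5} + v_{8} ; sig = (2;(1,1,1))
  P = {4,11}:  v_{4} + v_{11} = v_{3} + 2·v_{8} + v_{10} ; sig = (2;(1,1,2))
  P = {7,11}:  v_{7} + v_{11} = 2·v_{1} + v_{3} + 2·v_{5} + v_{10} ; sig = (2;(1,1,2,2))
  P = {9,11}:  v_{9} + v_{11} = 2·v_{3} + v_{5} + 2·v_{8} + v_{10} ; sig = (2;(1,1,2,2))
  P = {1,2,5}:  v_{1} + v_{2} + v_{5} = 0 ; sig = (3;())
  P = {3,6,10}:  v_{3} + v_{6} + v_{10} = 0 ; sig = (3;())
  P = {1,4,5}:  v_{1} + v_{4} + v_{5} = v_{8} ; sig = (3;(1))
  P = {3,4,5}:  v_{3} + v_{4} + v_{5} = v_{9} ; sig = (3;(1))
  P = {6,9,10}:  v_{6} + v_{9} + v_{10} = v_{4} + v_{5} ; sig = (3;(1,1))
  P = {1,3,5,8,10}:  v_{1} + v_{3} + v_{5} + v_{8} + v_{10} = v_{11} ; sig = (5;(1))

Sorted signature multiset PRS(X):
{ (2;()),  (2;(1)),  (2;(1,1)) ×3,  (2;(1,1,1)) ×2,  (2;(1,1,2)),  (2;(1,1,2,2)) ×2,  (3;()) ×2,  (3;(1)) ×2,  (3;(1,1)),  (5;(1)) }


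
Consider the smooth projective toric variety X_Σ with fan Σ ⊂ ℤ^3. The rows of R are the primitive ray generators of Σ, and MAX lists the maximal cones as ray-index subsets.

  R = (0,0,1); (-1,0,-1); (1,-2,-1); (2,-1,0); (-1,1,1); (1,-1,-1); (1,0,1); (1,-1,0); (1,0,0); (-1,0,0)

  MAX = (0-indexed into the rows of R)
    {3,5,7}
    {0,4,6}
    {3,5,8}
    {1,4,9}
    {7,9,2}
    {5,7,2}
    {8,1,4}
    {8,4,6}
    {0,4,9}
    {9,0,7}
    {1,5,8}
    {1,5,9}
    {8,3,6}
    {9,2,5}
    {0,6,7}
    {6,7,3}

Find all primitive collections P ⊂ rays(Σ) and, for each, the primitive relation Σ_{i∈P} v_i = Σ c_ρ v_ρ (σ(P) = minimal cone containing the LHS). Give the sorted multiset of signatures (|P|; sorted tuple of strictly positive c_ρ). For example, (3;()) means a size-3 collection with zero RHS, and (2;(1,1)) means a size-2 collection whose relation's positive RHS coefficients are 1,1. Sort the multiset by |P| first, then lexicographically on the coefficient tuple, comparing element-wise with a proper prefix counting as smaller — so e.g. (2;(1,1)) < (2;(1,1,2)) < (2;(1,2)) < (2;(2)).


Δ(Σ) — 10 vertices, 22 min non-faces:

  {1,6}:  v_{1} + v_{6} = 0  ⟹  sig = (2;())
  {4,5}:  v_{4} + v_{5} = 0  ⟹  sig = (2;())
  {8,9}:  v_{8} + v_{9} = 0  ⟹  sig = (2;())
  {0,1}:  v_{0} + v_{1} = v_{9}  ⟹  sig = (2;(1))
  {0,5}:  v_{0} + v_{5} = v_{7}  ⟹  sig = (2;(1))
  {0,8}:  v_{0} + v_{8} = v_{6}  ⟹  sig = (2;(1))
  {1,3}:  v_{1} + v_{3} = v_{5}  ⟹  sig = (2;(1))
  {3,4}:  v_{3} + v_{4} = v_{6}  ⟹  sig = (2;(1))
  {3,9}:  v_{3} + v_{9} = v_{7}  ⟹  sig = (2;(1))
  {4,7}:  v_{4} + v_{7} = v_{0}  ⟹  sig = (2;(1))
  {5,6}:  v_{5} + v_{6} = v_{3}  ⟹  sig = (2;(1))
  {6,9}:  v_{6} + v_{9} = v_{0}  ⟹  sig = (2;(1))
  {7,8}:  v_{7} + v_{8} = v_{3}  ⟹  sig = (2;(1))
  {0,3}:  v_{0} + v_{3} = v_{6} + v_{7}  ⟹  sig = (2;(1,1))
  {1,7}:  v_{1} + v_{7} = v_{5} + v_{9}  ⟹  sig = (2;(1,1))
  {2,4}:  v_{2} + v_{4} = v_{7} + v_{9}  ⟹  sig = (2;(1,1))
  {2,8}:  v_{2} + v_{8} = v_{5} + v_{7}  ⟹  sig = (2;(1,1))
  {0,2}:  v_{0} + v_{2} = 2·v_{7} + v_{9}  ⟹  sig = (2;(1,2))
  {2,3}:  v_{2} + v_{3} = v_{5} + 2·v_{7}  ⟹  sig = (2;(1,2))
  {2,6}:  v_{2} + v_{6} = 2·v_{7}  ⟹  sig = (2;(2))
  {1,2}:  v_{1} + v_{2} = 2·v_{5} + 2·v_{9}  ⟹  sig = (2;(2,2))
  {5,7,9}:  v_{5} + v_{7} + v_{9} = v_{2}  ⟹  sig = (3;(1))

Hence PRS(X_Σ) =
    |P|=2: 21 collections, coeffs (), (), (), (1), (1), (1), (1), (1), (1), (1), (1), (1), (1), (1,1), (1,1), (1,1), (1,1), (1,2), (1,2), (2), (2,2)
    |P|=3: 1 collection, coeffs (1)


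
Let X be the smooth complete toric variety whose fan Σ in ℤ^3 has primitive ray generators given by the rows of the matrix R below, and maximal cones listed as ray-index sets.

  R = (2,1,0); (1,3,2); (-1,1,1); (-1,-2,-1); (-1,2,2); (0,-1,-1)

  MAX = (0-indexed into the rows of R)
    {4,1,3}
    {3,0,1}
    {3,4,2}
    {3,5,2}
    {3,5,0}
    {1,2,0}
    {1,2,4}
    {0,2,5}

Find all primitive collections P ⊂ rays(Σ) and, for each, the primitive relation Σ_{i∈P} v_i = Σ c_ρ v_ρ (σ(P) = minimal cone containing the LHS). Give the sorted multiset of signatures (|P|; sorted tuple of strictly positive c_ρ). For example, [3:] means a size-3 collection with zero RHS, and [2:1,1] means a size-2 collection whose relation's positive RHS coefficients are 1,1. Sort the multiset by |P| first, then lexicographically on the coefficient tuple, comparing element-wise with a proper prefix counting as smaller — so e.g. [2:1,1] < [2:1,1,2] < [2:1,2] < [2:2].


The 5 primitive collections of Σ (r=6, n=3):

  P = {0,4}:  v_{0} + v_{4} = v_{1}  ⟹  sig = [2:1]
  P = {4,5}:  v_{4} + v_{5} = v_{2}  ⟹  sig = [2:1]
  P = {1,5}:  v_{1} + v_{5} = v_{0} + v_{2}  ⟹  sig = [2:1,1]
  P = {0,2,3}:  v_{0} + v_{2} + v_{3} = 0  ⟹  sig = [3:]
  P = {1,2,3}:  v_{1} + v_{2} + v_{3} = v_{4}  ⟹  sig = [3:1]

so the primitive-relation signature multiset is
{ [2:1] ×2,  [2:1,1],  [3:],  [3:1] }


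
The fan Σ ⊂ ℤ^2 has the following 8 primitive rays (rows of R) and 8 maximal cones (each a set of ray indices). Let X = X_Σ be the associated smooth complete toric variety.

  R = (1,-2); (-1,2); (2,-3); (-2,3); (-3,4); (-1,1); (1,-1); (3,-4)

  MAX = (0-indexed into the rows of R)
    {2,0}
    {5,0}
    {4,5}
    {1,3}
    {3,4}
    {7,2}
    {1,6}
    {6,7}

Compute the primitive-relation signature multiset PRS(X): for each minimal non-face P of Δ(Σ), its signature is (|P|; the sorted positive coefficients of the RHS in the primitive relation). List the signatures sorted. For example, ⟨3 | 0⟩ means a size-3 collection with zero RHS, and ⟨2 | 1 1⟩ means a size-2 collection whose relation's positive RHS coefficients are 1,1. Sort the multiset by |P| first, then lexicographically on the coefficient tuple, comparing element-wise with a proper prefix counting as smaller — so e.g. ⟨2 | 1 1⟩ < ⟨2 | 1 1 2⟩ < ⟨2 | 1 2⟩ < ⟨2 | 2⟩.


20 minimal non-faces of Δ(Σ) (on 8 rays):

  • {0,1}:  v_{0} + v_{1} = 0 ; sig = ⟨2 | 0⟩
  • {2,3}:  v_{2} + v_{3} = 0 ; sig = ⟨2 | 0⟩
  • {4,7}:  v_{4} + v_{7} = 0 ; sig = ⟨2 | 0⟩
  • {5,6}:  v_{5} + v_{6} = 0 ; sig = ⟨2 | 0⟩
  • {0,3}:  v_{0} + v_{3} = v_{5} ; sig = ⟨2 | 1⟩
  • {0,6}:  v_{0} + v_{6} = v_{2} ; sig = ⟨2 | 1⟩
  • {1,2}:  v_{1} + v_{2} = v_{6} ; sig = ⟨2 | 1⟩
  • {1,5}:  v_{1} + v_{5} = v_{3} ; sig = ⟨2 | 1⟩
  • {2,4}:  v_{2} + v_{4} = v_{5} ; sig = ⟨2 | 1⟩
  • {2,5}:  v_{2} + v_{5} = v_{0} ; sig = ⟨2 | 1⟩
  • {2,6}:  v_{2} + v_{6} = v_{7} ; sig = ⟨2 | 1⟩
  • {3,5}:  v_{3} + v_{5} = v_{4} ; sig = ⟨2 | 1⟩
  • {3,6}:  v_{3} + v_{6} = v_{1} ; sig = ⟨2 | 1⟩
  • {3,7}:  v_{3} + v_{7} = v_{6} ; sig = ⟨2 | 1⟩
  • {4,6}:  v_{4} + v_{6} = v_{3} ; sig = ⟨2 | 1⟩
  • {5,7}:  v_{5} + v_{7} = v_{2} ; sig = ⟨2 | 1⟩
  • {0,4}:  v_{0} + v_{4} = 2·v_{5} ; sig = ⟨2 | 2⟩
  • {0,7}:  v_{0} + v_{7} = 2·v_{2} ; sig = ⟨2 | 2⟩
  • {1,4}:  v_{1} + v_{4} = 2·v_{3} ; sig = ⟨2 | 2⟩
  • {1,7}:  v_{1} + v_{7} = 2·v_{6} ; sig = ⟨2 | 2⟩

Hence PRS(X_Σ) =
    ⟨2 | 0⟩
    ⟨2 | 0⟩
    ⟨2 | 0⟩
    ⟨2 | 0⟩
    ⟨2 | 1⟩
    ⟨2 | 1⟩
    ⟨2 | 1⟩
    ⟨2 | 1⟩
    ⟨2 | 1⟩
    ⟨2 | 1⟩
    ⟨2 | 1⟩
    ⟨2 | 1⟩
    ⟨2 | 1⟩
    ⟨2 | 1⟩
    ⟨2 | 1⟩
    ⟨2 | 1⟩
    ⟨2 | 2⟩
    ⟨2 | 2⟩
    ⟨2 | 2⟩
    ⟨2 | 2⟩


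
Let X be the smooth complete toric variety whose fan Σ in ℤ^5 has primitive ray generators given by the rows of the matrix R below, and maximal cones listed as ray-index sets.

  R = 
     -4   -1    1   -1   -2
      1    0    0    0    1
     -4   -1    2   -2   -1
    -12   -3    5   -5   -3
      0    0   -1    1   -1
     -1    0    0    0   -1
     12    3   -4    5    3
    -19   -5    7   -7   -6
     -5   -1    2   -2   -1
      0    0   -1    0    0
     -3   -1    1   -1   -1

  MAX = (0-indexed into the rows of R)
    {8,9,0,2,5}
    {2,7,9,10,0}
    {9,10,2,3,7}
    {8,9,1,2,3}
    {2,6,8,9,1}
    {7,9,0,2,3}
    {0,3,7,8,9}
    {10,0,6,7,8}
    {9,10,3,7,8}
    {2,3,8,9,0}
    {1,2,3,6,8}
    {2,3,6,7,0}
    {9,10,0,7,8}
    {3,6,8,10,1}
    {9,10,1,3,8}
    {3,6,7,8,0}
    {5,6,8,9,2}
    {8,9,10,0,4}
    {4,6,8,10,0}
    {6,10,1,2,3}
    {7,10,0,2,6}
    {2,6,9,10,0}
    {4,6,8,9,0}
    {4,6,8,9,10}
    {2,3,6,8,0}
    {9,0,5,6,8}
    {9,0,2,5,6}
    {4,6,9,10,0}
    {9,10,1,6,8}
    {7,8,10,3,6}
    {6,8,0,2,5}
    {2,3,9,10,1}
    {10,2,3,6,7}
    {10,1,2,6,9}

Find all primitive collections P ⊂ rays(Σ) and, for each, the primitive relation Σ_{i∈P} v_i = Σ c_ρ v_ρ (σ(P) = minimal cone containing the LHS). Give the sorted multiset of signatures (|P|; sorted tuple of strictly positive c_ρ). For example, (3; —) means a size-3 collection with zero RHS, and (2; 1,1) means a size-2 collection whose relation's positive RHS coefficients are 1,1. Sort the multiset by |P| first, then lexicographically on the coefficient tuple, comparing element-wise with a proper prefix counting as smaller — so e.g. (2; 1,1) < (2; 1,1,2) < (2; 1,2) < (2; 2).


|primitive collections| = 18. Relations:

  • {1,5}:  v_{1} + v_{5} = 0 — sig = (2; —)
  • {0,1}:  v_{0} + v_{1} = v_{10} — sig = (2; 1)
  • {2,4}:  v_{2} + v_{4} = v_{0} — sig = (2; 1)
  • {5,10}:  v_{5} + v_{10} = v_{0} — sig = (2; 1)
  • {3,4}:  v_{3} + v_{4} = v_{0} + v_{8} + v_{10} — sig = (2; 1,1,1)
  • {3,5}:  v_{3} + v_{5} = v_{0} + v_{2} + v_{8} — sig = (2; 1,1,1)
  • {1,4}:  v_{1} + v_{4} = v_{6} + v_{8} + v_{9} + 2·v_{10} — sig = (2; 1,1,1,2)
  • {4,5}:  v_{4} + v_{5} = 2·v_{0} + v_{6} + v_{8} + v_{9} — sig = (2; 1,1,1,2)
  • {1,7}:  v_{1} + v_{7} = v_{3} + 2·v_{10} — sig = (2; 1,2)
  • {5,7}:  v_{5} + v_{7} = 2·v_{0} + v_{3} — sig = (2; 1,2)
  • {4,7}:  v_{4} + v_{7} = 2·v_{0} + v_{8} + 2·v_{10} — sig = (2; 1,2,2)
  • {3,6,9}:  v_{3} + v_{6} + v_{9} = 0 — sig = (3; —)
  • {0,3,10}:  v_{0} + v_{3} + v_{10} = v_{7} — sig = (3; 1)
  • {2,8,10}:  v_{2} + v_{8} + v_{10} = v_{3} — sig = (3; 1)
  • {6,7,9}:  v_{6} + v_{7} + v_{9} = v_{0} + v_{10} — sig = (3; 1,1)
  • {2,7,8}:  v_{2} + v_{7} + v_{8} = v_{0} + 2·v_{3} — sig = (3; 1,2)
  • {0,2,6,8,9}:  v_{0} + v_{2} + v_{6} + v_{8} + v_{9} = v_{5} — sig = (5; 1)
  • {0,6,8,9,10}:  v_{0} + v_{6} + v_{8} + v_{9} + v_{10} = v_{4} — sig = (5; 1)

Signatures (|P|; sorted positive RHS coefficients), sorted:
{ (2; —),  (2; 1) ×3,  (2; 1,1,1) ×2,  (2; 1,1,1,2) ×2,  (2; 1,2) ×2,  (2; 1,2,2),  (3; —),  (3; 1) ×2,  (3; 1,1),  (3; 1,2),  (5; 1) ×2 }


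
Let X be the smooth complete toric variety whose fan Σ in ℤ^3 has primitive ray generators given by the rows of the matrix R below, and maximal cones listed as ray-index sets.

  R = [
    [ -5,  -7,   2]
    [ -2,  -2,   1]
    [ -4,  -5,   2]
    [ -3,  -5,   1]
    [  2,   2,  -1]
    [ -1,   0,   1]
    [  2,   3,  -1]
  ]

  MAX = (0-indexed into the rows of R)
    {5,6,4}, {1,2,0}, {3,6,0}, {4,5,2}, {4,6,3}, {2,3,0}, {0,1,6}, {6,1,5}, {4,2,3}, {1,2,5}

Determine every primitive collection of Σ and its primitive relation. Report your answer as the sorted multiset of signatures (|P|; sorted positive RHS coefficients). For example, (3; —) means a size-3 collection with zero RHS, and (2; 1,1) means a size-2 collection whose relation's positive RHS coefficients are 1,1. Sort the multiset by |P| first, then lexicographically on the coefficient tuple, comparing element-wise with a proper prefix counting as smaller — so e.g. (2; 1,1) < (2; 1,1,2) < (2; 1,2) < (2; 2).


|primitive collections| = 6. Relations:

  P={1,4}:  v_{1} + v_{4} = 0  →  sig = (2; —)
  P={0,4}:  v_{0} + v_{4} = v_{3}  →  sig = (2; 1)
  P={1,3}:  v_{1} + v_{3} = v_{0}  →  sig = (2; 1)
  P={2,6}:  v_{2} + v_{6} = v_{1}  →  sig = (2; 1)
  P={3,5}:  v_{3} + v_{5} = v_{2}  →  sig = (2; 1)
  P={0,5}:  v_{0} + v_{5} = v_{1} + v_{2}  →  sig = (2; 1,1)

Sorted signature multiset PRS(X):
    |P|=2: 6 collections, coeffs (), (1), (1), (1), (1), (1,1)


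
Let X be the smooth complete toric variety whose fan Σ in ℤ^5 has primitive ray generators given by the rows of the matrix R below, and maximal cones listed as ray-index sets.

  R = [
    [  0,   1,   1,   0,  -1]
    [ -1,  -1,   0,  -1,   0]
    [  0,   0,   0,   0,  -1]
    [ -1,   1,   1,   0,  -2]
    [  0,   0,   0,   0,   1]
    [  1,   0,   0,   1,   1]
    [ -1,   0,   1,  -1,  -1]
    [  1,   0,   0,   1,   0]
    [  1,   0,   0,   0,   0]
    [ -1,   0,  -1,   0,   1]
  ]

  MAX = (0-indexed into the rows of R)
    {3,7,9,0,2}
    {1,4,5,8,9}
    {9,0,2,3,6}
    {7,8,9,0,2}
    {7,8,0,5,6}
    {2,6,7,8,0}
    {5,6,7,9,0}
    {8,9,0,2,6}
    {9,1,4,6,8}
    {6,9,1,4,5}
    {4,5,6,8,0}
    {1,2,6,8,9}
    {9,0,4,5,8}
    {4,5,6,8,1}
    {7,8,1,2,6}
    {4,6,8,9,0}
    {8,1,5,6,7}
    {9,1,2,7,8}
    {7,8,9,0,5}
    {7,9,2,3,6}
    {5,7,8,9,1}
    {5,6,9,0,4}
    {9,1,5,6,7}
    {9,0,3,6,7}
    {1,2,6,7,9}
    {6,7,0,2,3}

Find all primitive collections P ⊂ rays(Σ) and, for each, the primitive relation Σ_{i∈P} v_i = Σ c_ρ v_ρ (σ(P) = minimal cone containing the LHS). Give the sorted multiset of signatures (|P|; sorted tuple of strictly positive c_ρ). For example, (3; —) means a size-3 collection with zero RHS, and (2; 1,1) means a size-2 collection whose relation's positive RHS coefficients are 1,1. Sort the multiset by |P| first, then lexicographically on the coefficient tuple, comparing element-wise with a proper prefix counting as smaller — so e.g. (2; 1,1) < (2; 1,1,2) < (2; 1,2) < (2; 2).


11 minimal non-faces of Δ(Σ) (on 10 rays):

  • {2,4}:  v_{2} + v_{4} = 0 — sig = (2; —)
  • {0,1}:  v_{0} + v_{1} = v_{6} — sig = (2; 1)
  • {2,5}:  v_{2} + v_{5} = v_{7} — sig = (2; 1)
  • {4,7}:  v_{4} + v_{7} = v_{5} — sig = (2; 1)
  • {3,8}:  v_{3} + v_{8} = v_{0} + v_{2} — sig = (2; 1,1)
  • {3,4}:  v_{3} + v_{4} = v_{0} + v_{6} + v_{7} + v_{9} — sig = (2; 1,1,1,1)
  • {1,3}:  v_{1} + v_{3} = v_{2} + 2·v_{6} + v_{7} + v_{9} — sig = (2; 1,1,1,2)
  • {3,5}:  v_{3} + v_{5} = v_{0} + v_{6} + 2·v_{7} + v_{9} — sig = (2; 1,1,1,2)
  • {6,7,8,9}:  v_{6} + v_{7} + v_{8} + v_{9} = 0 — sig = (4; —)
  • {5,6,8,9}:  v_{5} + v_{6} + v_{8} + v_{9} = v_{4} — sig = (4; 1)
  • {0,2,6,7,9}:  v_{0} + v_{2} + v_{6} + v_{7} + v_{9} = v_{3} — sig = (5; 1)

Hence PRS(X_Σ) =
{ (2; —),  (2; 1) ×3,  (2; 1,1),  (2; 1,1,1,1),  (2; 1,1,1,2) ×2,  (4; —),  (4; 1),  (5; 1) }


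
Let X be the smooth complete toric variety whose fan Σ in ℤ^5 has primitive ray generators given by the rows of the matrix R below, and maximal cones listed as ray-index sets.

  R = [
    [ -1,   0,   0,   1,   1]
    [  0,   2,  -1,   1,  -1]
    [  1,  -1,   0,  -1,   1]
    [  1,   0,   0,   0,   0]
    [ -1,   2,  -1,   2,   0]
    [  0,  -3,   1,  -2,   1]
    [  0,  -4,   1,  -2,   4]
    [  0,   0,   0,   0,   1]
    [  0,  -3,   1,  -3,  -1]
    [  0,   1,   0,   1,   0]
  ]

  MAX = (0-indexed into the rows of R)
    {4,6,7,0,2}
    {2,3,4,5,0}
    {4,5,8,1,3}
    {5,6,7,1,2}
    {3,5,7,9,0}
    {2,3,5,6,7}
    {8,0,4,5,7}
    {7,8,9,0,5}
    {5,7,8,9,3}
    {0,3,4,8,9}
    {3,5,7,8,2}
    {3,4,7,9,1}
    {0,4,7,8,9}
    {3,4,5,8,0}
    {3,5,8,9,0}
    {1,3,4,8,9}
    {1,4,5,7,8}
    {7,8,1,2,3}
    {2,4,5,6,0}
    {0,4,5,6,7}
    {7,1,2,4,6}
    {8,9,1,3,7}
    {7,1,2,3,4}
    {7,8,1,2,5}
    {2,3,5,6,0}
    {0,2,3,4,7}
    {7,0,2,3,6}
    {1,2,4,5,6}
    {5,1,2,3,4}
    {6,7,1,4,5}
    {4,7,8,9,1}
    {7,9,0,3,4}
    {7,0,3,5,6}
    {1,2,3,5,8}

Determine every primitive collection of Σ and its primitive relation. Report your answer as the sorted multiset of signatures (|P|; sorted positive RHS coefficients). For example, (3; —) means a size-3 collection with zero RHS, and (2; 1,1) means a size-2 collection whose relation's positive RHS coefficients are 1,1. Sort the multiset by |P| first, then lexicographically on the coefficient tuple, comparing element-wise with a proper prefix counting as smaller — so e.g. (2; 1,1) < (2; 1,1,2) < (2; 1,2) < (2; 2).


Δ(Σ) — 10 vertices, 16 min non-faces:

  P = {0,1}:  v_{0} + v_{1} = v_{4} ; sig = (2; 1)
  P = {2,9}:  v_{2} + v_{9} = v_{3} + v_{7} ; sig = (2; 1,1)
  P = {6,9}:  v_{6} + v_{9} = v_{0} + v_{3} + v_{5} + 2·v_{7} ; sig = (2; 1,1,1,2)
  P = {6,8}:  v_{6} + v_{8} = v_{1} + 3·v_{5} + v_{7} ; sig = (2; 1,1,3)
  P = {1,5,9}:  v_{1} + v_{5} + v_{9} = 0 ; sig = (3; —)
  P = {4,5,9}:  v_{4} + v_{5} + v_{9} = v_{0} ; sig = (3; 1)
  P = {0,2,8}:  v_{0} + v_{2} + v_{8} = v_{1} + 2·v_{5} ; sig = (3; 1,2)
  P = {1,3,6}:  v_{1} + v_{3} + v_{6} = v_{0} + 2·v_{2} ; sig = (3; 1,2)
  P = {2,4,8}:  v_{2} + v_{4} + v_{8} = 2·v_{1} + 2·v_{5} ; sig = (3; 2,2)
  P = {3,4,6}:  v_{3} + v_{4} + v_{6} = 2·v_{0} + 2·v_{2} ; sig = (3; 2,2)
  P = {0,2,5,7}:  v_{0} + v_{2} + v_{5} + v_{7} = v_{6} ; sig = (4; 1)
  P = {0,3,7,8}:  v_{0} + v_{3} + v_{7} + v_{8} = v_{5} ; sig = (4; 1)
  P = {1,3,5,7}:  v_{1} + v_{3} + v_{5} + v_{7} = v_{2} ; sig = (4; 1)
  P = {2,4,5,7}:  v_{2} + v_{4} + v_{5} + v_{7} = v_{1} + v_{6} ; sig = (4; 1,1)
  P = {3,4,5,7}:  v_{3} + v_{4} + v_{5} + v_{7} = v_{0} + v_{2} ; sig = (4; 1,1)
  P = {3,4,7,8}:  v_{3} + v_{4} + v_{7} + v_{8} = v_{1} + v_{5} ; sig = (4; 1,1)

Signatures (|P|; sorted positive RHS coefficients), sorted:
{ (2; 1),  (2; 1,1),  (2; 1,1,1,2),  (2; 1,1,3),  (3; —),  (3; 1),  (3; 1,2) ×2,  (3; 2,2) ×2,  (4; 1) ×3,  (4; 1,1) ×3 }


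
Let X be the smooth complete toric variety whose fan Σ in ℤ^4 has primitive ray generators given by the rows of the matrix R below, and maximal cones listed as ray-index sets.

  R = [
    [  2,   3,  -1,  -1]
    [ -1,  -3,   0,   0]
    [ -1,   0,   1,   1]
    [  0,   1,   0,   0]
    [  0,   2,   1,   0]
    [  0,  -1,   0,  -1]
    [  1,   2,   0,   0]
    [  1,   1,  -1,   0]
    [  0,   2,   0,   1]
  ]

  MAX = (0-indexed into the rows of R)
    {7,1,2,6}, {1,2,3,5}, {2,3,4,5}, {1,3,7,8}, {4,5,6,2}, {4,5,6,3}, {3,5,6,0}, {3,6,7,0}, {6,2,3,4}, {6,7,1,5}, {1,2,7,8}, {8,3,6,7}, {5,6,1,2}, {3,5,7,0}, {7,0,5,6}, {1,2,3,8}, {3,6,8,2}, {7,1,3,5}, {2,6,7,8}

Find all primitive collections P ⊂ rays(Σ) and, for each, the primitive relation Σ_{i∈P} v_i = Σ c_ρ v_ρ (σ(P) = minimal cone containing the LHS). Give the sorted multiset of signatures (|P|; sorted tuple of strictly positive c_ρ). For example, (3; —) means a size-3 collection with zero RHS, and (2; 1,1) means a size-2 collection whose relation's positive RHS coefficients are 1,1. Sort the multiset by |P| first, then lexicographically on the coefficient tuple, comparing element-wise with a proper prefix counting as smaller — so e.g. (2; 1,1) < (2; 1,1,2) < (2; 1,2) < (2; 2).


Minimal non-faces — 14 found among 9 rays, 19 max cones:

  P={5,8}:  v_{5} + v_{8} = v_{3}  so sig = (2; 1)
  P={0,1}:  v_{0} + v_{1} = v_{5} + v_{7}  so sig = (2; 1,1)
  P={0,2}:  v_{0} + v_{2} = v_{3} + v_{6}  so sig = (2; 1,1)
  P={1,4}:  v_{1} + v_{4} = v_{2} + v_{5}  so sig = (2; 1,1)
  P={4,7}:  v_{4} + v_{7} = v_{3} + v_{6}  so sig = (2; 1,1)
  P={0,8}:  v_{0} + v_{8} = 2·v_{3} + v_{6} + v_{7}  so sig = (2; 1,1,2)
  P={4,8}:  v_{4} + v_{8} = v_{2} + 2·v_{3} + v_{6}  so sig = (2; 1,1,2)
  P={0,4}:  v_{0} + v_{4} = 2·v_{3} + v_{5} + 2·v_{6}  so sig = (2; 1,2,2)
  P={1,3,6}:  v_{1} + v_{3} + v_{6} = 0  so sig = (3; —)
  P={2,5,7}:  v_{2} + v_{5} + v_{7} = 0  so sig = (3; —)
  P={2,3,7}:  v_{2} + v_{3} + v_{7} = v_{8}  so sig = (3; 1)
  P={1,6,8}:  v_{1} + v_{6} + v_{8} = v_{2} + v_{7}  so sig = (3; 1,1)
  P={2,3,5,6}:  v_{2} + v_{3} + v_{5} + v_{6} = v_{4}  so sig = (4; 1)
  P={3,5,6,7}:  v_{3} + v_{5} + v_{6} + v_{7} = v_{0}  so sig = (4; 1)

Hence PRS(X_Σ) =
{ (2; 1),  (2; 1,1) ×4,  (2; 1,1,2) ×2,  (2; 1,2,2),  (3; —) ×2,  (3; 1),  (3; 1,1),  (4; 1) ×2 }


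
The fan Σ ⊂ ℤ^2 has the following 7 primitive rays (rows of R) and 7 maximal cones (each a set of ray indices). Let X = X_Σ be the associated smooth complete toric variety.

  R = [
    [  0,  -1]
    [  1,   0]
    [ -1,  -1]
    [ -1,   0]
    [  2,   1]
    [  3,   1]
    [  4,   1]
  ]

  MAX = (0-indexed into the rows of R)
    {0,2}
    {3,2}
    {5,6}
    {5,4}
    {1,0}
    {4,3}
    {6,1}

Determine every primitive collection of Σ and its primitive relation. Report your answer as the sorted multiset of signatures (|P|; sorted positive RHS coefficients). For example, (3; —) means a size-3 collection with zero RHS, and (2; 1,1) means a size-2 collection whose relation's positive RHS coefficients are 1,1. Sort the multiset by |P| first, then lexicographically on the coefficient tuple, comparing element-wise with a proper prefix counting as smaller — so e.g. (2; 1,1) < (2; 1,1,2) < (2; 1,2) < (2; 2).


14 minimal non-faces of Δ(Σ) (on 7 rays):

  P={1,3}:  v_{1} + v_{3} = 0  ⇒ sig = (2; —)
  P={0,3}:  v_{0} + v_{3} = v_{2}  ⇒ sig = (2; 1)
  P={1,2}:  v_{1} + v_{2} = v_{0}  ⇒ sig = (2; 1)
  P={1,4}:  v_{1} + v_{4} = v_{5}  ⇒ sig = (2; 1)
  P={1,5}:  v_{1} + v_{5} = v_{6}  ⇒ sig = (2; 1)
  P={2,4}:  v_{2} + v_{4} = v_{1}  ⇒ sig = (2; 1)
  P={3,5}:  v_{3} + v_{5} = v_{4}  ⇒ sig = (2; 1)
  P={3,6}:  v_{3} + v_{6} = v_{5}  ⇒ sig = (2; 1)
  P={0,4}:  v_{0} + v_{4} = 2·v_{1}  ⇒ sig = (2; 2)
  P={2,5}:  v_{2} + v_{5} = 2·v_{1}  ⇒ sig = (2; 2)
  P={4,6}:  v_{4} + v_{6} = 2·v_{5}  ⇒ sig = (2; 2)
  P={0,5}:  v_{0} + v_{5} = 3·v_{1}  ⇒ sig = (2; 3)
  P={2,6}:  v_{2} + v_{6} = 3·v_{1}  ⇒ sig = (2; 3)
  P={0,6}:  v_{0} + v_{6} = 4·v_{1}  ⇒ sig = (2; 4)

Hence PRS(X_Σ) =
{ (2; —),  (2; 1) ×7,  (2; 2) ×3,  (2; 3) ×2,  (2; 4) }


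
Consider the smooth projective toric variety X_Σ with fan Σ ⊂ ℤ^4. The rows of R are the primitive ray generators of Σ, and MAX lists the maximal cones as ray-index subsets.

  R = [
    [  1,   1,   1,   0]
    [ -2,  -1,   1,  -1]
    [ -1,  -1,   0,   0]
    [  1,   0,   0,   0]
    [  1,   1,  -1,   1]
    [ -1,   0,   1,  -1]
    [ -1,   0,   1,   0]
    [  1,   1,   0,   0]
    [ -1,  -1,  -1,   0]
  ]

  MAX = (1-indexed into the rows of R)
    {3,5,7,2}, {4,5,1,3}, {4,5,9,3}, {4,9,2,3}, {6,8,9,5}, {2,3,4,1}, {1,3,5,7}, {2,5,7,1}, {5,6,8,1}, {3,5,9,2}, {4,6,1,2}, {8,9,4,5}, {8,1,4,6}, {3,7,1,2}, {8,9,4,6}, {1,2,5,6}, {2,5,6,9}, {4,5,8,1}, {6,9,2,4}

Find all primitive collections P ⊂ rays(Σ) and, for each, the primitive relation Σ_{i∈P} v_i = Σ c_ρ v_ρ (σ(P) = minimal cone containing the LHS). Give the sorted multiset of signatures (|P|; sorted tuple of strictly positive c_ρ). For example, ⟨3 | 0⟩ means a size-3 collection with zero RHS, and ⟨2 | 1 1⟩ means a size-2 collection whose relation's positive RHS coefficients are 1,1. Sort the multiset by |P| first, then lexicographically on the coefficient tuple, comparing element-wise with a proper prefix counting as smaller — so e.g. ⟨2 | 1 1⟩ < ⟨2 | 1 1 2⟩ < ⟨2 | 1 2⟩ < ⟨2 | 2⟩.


Primitive collections (11):

  P = {1,9}:  v_{1} + v_{9} = 0 — sig = ⟨2 | 0⟩
  P = {3,8}:  v_{3} + v_{8} = 0 — sig = ⟨2 | 0⟩
  P = {2,8}:  v_{2} + v_{8} = v_{6} — sig = ⟨2 | 1⟩
  P = {3,6}:  v_{3} + v_{6} = v_{2} — sig = ⟨2 | 1⟩
  P = {4,7}:  v_{4} + v_{7} = v_{1} + v_{3} — sig = ⟨2 | 1 1⟩
  P = {7,8}:  v_{7} + v_{8} = v_{1} + v_{2} + v_{5} — sig = ⟨2 | 1 1 1⟩
  P = {7,9}:  v_{7} + v_{9} = v_{2} + v_{3} + v_{5} — sig = ⟨2 | 1 1 1⟩
  P = {6,7}:  v_{6} + v_{7} = v_{1} + 2·v_{2} + v_{5} — sig = ⟨2 | 1 1 2⟩
  P = {2,4,5}:  v_{2} + v_{4} + v_{5} = 0 — sig = ⟨3 | 0⟩
  P = {4,5,6}:  v_{4} + v_{5} + v_{6} = v_{8} — sig = ⟨3 | 1⟩
  P = {1,2,3,5}:  v_{1} + v_{2} + v_{3} + v_{5} = v_{7} — sig = ⟨4 | 1⟩

Sorted signature multiset PRS(X):
[⟨2 | 0⟩, ⟨2 | 0⟩, ⟨2 | 1⟩, ⟨2 | 1⟩, ⟨2 | 1 1⟩, ⟨2 | 1 1 1⟩, ⟨2 | 1 1 1⟩, ⟨2 | 1 1 2⟩, ⟨3 | 0⟩, ⟨3 | 1⟩, ⟨4 | 1⟩]


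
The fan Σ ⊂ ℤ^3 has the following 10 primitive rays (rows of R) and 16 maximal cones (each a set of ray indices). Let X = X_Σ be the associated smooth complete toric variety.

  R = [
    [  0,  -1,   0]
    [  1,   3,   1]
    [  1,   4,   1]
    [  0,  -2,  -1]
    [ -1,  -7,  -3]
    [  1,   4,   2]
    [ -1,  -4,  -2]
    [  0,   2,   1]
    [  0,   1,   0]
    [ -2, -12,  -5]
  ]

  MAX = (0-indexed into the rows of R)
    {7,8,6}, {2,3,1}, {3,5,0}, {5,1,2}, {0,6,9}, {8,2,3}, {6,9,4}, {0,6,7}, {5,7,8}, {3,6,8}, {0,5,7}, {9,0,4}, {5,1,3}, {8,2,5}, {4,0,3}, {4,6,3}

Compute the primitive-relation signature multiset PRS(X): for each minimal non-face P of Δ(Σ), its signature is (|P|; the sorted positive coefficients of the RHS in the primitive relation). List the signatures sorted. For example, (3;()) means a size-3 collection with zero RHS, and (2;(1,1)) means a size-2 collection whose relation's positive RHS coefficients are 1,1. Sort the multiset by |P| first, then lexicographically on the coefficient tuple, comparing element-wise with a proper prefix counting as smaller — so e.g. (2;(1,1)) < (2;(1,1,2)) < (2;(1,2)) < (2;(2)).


Primitive collections (25):

  {0,8}:  v_{0} + v_{8} = 0 — sig = (2;())
  {3,7}:  v_{3} + v_{7} = 0 — sig = (2;())
  {5,6}:  v_{5} + v_{6} = 0 — sig = (2;())
  {0,2}:  v_{0} + v_{2} = v_{1} — sig = (2;(1))
  {1,8}:  v_{1} + v_{8} = v_{2} — sig = (2;(1))
  {0,1}:  v_{0} + v_{1} = v_{3} + v_{5} — sig = (2;(1,1))
  {1,6}:  v_{1} + v_{6} = v_{3} + v_{8} — sig = (2;(1,1))
  {1,7}:  v_{1} + v_{7} = v_{5} + v_{8} — sig = (2;(1,1))
  {1,9}:  v_{1} + v_{9} = v_{3} + v_{4} — sig = (2;(1,1))
  {4,5}:  v_{4} + v_{5} = v_{0} + v_{3} — sig = (2;(1,1))
  {4,7}:  v_{4} + v_{7} = v_{0} + v_{6} — sig = (2;(1,1))
  {4,8}:  v_{4} + v_{8} = v_{3} + v_{6} — sig = (2;(1,1))
  {5,9}:  v_{5} + v_{9} = v_{0} + v_{4} — sig = (2;(1,1))
  {8,9}:  v_{8} + v_{9} = v_{4} + v_{6} — sig = (2;(1,1))
  {2,4}:  v_{2} + v_{4} = 2·v_{3} + v_{8} — sig = (2;(1,2))
  {2,6}:  v_{2} + v_{6} = v_{3} + 2·v_{8} — sig = (2;(1,2))
  {2,7}:  v_{2} + v_{7} = v_{5} + 2·v_{8} — sig = (2;(1,2))
  {2,9}:  v_{2} + v_{9} = 2·v_{3} + v_{6} — sig = (2;(1,2))
  {1,4}:  v_{1} + v_{4} = 2·v_{3} — sig = (2;(2))
  {3,9}:  v_{3} + v_{9} = 2·v_{4} — sig = (2;(2))
  {7,9}:  v_{7} + v_{9} = 2·v_{0} + 2·v_{6} — sig = (2;(2,2))
  {0,3,6}:  v_{0} + v_{3} + v_{6} = v_{4} — sig = (3;(1))
  {0,4,6}:  v_{0} + v_{4} + v_{6} = v_{9} — sig = (3;(1))
  {3,5,8}:  v_{3} + v_{5} + v_{8} = v_{1} — sig = (3;(1))
  {2,3,5}:  v_{2} + v_{3} + v_{5} = 2·v_{1} — sig = (3;(2))

Hence PRS(X_Σ) =
[(2;()), (2;()), (2;()), (2;(1)), (2;(1)), (2;(1,1)), (2;(1,1)), (2;(1,1)), (2;(1,1)), (2;(1,1)), (2;(1,1)), (2;(1,1)), (2;(1,1)), (2;(1,1)), (2;(1,2)), (2;(1,2)), (2;(1,2)), (2;(1,2)), (2;(2)), (2;(2)), (2;(2,2)), (3;(1)), (3;(1)), (3;(1)), (3;(2))]


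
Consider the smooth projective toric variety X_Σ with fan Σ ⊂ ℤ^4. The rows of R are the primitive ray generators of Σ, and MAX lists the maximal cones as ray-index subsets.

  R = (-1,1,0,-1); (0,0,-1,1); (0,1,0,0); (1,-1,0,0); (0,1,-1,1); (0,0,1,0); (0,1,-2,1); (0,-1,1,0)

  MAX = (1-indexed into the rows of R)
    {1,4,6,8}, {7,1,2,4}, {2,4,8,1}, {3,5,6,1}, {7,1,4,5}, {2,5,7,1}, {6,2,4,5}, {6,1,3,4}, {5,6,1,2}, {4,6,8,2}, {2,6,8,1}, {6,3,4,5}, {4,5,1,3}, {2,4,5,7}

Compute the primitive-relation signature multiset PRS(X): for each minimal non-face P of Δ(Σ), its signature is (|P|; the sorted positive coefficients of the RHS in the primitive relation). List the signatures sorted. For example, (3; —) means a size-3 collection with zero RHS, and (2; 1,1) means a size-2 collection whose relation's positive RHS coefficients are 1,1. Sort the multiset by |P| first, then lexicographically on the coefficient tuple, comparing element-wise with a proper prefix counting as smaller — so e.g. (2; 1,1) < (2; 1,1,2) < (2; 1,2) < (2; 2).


Primitive collections (9):

  • {2,3}:  v_{2} + v_{3} = v_{5}  ⟹  sig = (2; 1)
  • {3,8}:  v_{3} + v_{8} = v_{6}  ⟹  sig = (2; 1)
  • {6,7}:  v_{6} + v_{7} = v_{5}  ⟹  sig = (2; 1)
  • {7,8}:  v_{7} + v_{8} = v_{2}  ⟹  sig = (2; 1)
  • {5,8}:  v_{5} + v_{8} = v_{2} + v_{6}  ⟹  sig = (2; 1,1)
  • {3,7}:  v_{3} + v_{7} = v_{1} + v_{4} + 2·v_{5}  ⟹  sig = (2; 1,1,2)
  • {1,2,4,6}:  v_{1} + v_{2} + v_{4} + v_{6} = 0  ⟹  sig = (4; —)
  • {1,2,4,5}:  v_{1} + v_{2} + v_{4} + v_{5} = v_{7}  ⟹  sig = (4; 1)
  • {1,4,5,6}:  v_{1} + v_{4} + v_{5} + v_{6} = v_{3}  ⟹  sig = (4; 1)

so the primitive-relation signature multiset is
    |P|=2: 6 collections, coeffs (1), (1), (1), (1), (1,1), (1,1,2)
    |P|=4: 3 collections, coeffs (), (1), (1)


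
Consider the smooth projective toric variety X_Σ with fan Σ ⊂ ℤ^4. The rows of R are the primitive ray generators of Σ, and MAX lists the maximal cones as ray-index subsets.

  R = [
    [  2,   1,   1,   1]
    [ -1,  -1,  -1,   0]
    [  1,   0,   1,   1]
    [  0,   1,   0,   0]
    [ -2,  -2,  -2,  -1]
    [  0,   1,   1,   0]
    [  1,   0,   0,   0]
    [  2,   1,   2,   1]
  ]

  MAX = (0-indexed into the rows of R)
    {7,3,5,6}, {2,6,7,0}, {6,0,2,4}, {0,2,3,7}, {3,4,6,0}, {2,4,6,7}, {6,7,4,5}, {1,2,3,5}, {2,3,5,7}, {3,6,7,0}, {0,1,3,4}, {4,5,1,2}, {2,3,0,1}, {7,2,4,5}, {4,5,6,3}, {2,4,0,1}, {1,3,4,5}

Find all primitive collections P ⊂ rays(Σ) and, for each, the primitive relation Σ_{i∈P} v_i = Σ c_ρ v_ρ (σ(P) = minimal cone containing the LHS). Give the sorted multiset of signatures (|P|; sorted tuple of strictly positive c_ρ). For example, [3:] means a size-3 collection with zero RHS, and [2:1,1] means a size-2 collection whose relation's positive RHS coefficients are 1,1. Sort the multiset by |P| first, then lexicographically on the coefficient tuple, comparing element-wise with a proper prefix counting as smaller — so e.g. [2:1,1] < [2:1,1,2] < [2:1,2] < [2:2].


8 collections generate NE(X_Σ); each relation:

  P={1,7}:  v_{1} + v_{7} = v_{2}  ⟹  sig = [2:1]
  P={0,5}:  v_{0} + v_{5} = v_{3} + v_{7}  ⟹  sig = [2:1,1]
  P={1,6}:  v_{1} + v_{6} = v_{0} + v_{4}  ⟹  sig = [2:1,1]
  P={3,4,7}:  v_{3} + v_{4} + v_{7} = 0  ⟹  sig = [3:]
  P={2,3,4}:  v_{2} + v_{3} + v_{4} = v_{1}  ⟹  sig = [3:1]
  P={2,3,6}:  v_{2} + v_{3} + v_{6} = v_{0}  ⟹  sig = [3:1]
  P={2,5,6}:  v_{2} + v_{5} + v_{6} = v_{7}  ⟹  sig = [3:1]
  P={0,4,7}:  v_{0} + v_{4} + v_{7} = v_{2} + v_{6}  ⟹  sig = [3:1,1]

Hence PRS(X_Σ) =
[[2:1], [2:1,1], [2:1,1], [3:], [3:1], [3:1], [3:1], [3:1,1]]


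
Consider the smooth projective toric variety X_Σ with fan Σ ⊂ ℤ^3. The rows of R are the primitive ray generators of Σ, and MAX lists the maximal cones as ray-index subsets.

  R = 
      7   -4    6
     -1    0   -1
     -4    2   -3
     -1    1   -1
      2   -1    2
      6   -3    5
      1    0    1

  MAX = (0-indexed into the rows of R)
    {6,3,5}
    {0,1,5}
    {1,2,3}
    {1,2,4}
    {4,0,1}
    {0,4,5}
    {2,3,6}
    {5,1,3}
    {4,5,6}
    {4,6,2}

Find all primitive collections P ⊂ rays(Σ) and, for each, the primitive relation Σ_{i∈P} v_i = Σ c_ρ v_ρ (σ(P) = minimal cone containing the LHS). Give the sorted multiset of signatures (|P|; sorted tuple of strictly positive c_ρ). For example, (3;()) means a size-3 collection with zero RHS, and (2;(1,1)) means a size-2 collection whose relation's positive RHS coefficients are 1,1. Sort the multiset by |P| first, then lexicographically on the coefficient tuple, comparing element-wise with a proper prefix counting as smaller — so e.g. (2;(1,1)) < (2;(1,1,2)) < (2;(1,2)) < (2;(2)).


7 collections generate NE(X_Σ); each relation:

  • {1,6}:  v_{1} + v_{6} = 0 — sig = (2;())
  • {0,3}:  v_{0} + v_{3} = v_{5} — sig = (2;(1))
  • {2,5}:  v_{2} + v_{5} = v_{4} — sig = (2;(1))
  • {3,4}:  v_{3} + v_{4} = v_{6} — sig = (2;(1))
  • {0,6}:  v_{0} + v_{6} = v_{4} + v_{5} — sig = (2;(1,1))
  • {0,2}:  v_{0} + v_{2} = v_{1} + 2·v_{4} — sig = (2;(1,2))
  • {1,4,5}:  v_{1} + v_{4} + v_{5} = v_{0} — sig = (3;(1))

Sorted signature multiset PRS(X):
    |P|=2: 6 collections, coeffs (), (1), (1), (1), (1,1), (1,2)
    |P|=3: 1 collection, coeffs (1)


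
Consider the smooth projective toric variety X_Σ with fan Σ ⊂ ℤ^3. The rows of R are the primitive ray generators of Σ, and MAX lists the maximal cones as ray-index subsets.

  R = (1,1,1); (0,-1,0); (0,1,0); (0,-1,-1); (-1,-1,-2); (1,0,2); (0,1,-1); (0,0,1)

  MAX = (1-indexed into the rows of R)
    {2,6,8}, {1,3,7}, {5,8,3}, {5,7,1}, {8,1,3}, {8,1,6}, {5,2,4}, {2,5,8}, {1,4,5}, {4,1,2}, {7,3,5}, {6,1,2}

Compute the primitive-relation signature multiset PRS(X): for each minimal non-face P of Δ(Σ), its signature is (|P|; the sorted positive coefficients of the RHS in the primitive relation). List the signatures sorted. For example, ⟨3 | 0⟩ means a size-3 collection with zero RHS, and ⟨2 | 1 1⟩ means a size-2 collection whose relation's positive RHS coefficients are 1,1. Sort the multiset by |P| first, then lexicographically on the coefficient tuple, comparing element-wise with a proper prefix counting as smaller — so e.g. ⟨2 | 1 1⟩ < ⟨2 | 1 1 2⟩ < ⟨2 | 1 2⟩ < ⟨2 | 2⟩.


Minimal non-faces — 14 found among 8 rays, 12 max cones:

  {2,3}:  v_{2} + v_{3} = 0 — sig = ⟨2 | 0⟩
  {4,8}:  v_{4} + v_{8} = v_{2} — sig = ⟨2 | 1⟩
  {5,6}:  v_{5} + v_{6} = v_{2} — sig = ⟨2 | 1⟩
  {6,7}:  v_{6} + v_{7} = v_{1} — sig = ⟨2 | 1⟩
  {7,8}:  v_{7} + v_{8} = v_{3} — sig = ⟨2 | 1⟩
  {2,7}:  v_{2} + v_{7} = v_{1} + v_{5} — sig = ⟨2 | 1 1⟩
  {3,4}:  v_{3} + v_{4} = v_{1} + v_{5} — sig = ⟨2 | 1 1⟩
  {3,6}:  v_{3} + v_{6} = v_{1} + v_{8} — sig = ⟨2 | 1 1⟩
  {4,6}:  v_{4} + v_{6} = v_{1} + 2·v_{2} — sig = ⟨2 | 1 2⟩
  {4,7}:  v_{4} + v_{7} = 2·v_{1} + 2·v_{5} — sig = ⟨2 | 2 2⟩
  {1,5,8}:  v_{1} + v_{5} + v_{8} = 0 — sig = ⟨3 | 0⟩
  {1,2,5}:  v_{1} + v_{2} + v_{5} = v_{4} — sig = ⟨3 | 1⟩
  {1,2,8}:  v_{1} + v_{2} + v_{8} = v_{6} — sig = ⟨3 | 1⟩
  {1,3,5}:  v_{1} + v_{3} + v_{5} = v_{7} — sig = ⟨3 | 1⟩

Hence PRS(X_Σ) =
    ⟨2 | 0⟩
    ⟨2 | 1⟩
    ⟨2 | 1⟩
    ⟨2 | 1⟩
    ⟨2 | 1⟩
    ⟨2 | 1 1⟩
    ⟨2 | 1 1⟩
    ⟨2 | 1 1⟩
    ⟨2 | 1 2⟩
    ⟨2 | 2 2⟩
    ⟨3 | 0⟩
    ⟨3 | 1⟩
    ⟨3 | 1⟩
    ⟨3 | 1⟩
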